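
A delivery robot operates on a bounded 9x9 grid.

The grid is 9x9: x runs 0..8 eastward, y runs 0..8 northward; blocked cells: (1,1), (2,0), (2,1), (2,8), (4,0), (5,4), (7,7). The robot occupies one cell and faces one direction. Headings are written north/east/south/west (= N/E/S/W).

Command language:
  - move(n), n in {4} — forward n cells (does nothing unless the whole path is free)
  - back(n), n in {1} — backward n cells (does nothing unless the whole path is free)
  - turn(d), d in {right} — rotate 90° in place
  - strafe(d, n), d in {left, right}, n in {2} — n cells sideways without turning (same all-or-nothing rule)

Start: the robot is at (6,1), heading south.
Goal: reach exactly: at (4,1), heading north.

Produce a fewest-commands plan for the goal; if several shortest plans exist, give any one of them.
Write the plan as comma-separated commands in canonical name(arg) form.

from: at (6,1), heading south
[1] after strafe(right, 2): at (4,1), heading south
[2] after turn(right): at (4,1), heading west
[3] after turn(right): at (4,1), heading north
no 2-step plan works, so 3 is optimal.

strafe(right, 2), turn(right), turn(right)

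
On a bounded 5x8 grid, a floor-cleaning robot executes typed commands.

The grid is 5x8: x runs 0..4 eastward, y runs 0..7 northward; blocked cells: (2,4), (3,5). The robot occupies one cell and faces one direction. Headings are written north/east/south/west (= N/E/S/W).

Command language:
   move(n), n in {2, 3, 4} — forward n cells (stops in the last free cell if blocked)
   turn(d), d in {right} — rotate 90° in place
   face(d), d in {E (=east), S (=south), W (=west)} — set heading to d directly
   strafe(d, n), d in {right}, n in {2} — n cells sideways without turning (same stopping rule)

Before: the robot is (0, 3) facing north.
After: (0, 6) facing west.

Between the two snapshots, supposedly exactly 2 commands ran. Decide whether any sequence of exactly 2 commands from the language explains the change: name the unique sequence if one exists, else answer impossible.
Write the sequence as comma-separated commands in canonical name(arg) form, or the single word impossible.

move(3), face(W)

key: order matters: swapping move(3) and face(W) lands elsewhere
begin: (0, 3) facing north
[1] after move(3): (0, 6) facing north
[2] after face(W): (0, 6) facing west
all 64 alternatives checked — unique.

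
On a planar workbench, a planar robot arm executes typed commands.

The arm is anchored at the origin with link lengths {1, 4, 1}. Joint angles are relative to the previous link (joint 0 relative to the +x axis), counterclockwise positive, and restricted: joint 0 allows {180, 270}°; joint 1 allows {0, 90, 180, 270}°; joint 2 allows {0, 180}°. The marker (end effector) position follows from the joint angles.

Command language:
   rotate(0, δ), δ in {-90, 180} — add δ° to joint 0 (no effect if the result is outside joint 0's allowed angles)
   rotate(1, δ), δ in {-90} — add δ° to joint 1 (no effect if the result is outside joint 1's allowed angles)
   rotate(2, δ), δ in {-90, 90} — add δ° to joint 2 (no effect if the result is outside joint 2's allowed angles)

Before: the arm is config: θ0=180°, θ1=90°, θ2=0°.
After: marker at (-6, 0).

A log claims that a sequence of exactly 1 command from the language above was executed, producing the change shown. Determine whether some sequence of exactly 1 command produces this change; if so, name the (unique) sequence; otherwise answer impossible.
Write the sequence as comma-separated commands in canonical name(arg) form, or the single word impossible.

rotate(1, -90)

from: config: θ0=180°, θ1=90°, θ2=0°
t=1 rotate(1, -90) ⇒ config: θ0=180°, θ1=0°, θ2=0°
no rival 1-sequence matches.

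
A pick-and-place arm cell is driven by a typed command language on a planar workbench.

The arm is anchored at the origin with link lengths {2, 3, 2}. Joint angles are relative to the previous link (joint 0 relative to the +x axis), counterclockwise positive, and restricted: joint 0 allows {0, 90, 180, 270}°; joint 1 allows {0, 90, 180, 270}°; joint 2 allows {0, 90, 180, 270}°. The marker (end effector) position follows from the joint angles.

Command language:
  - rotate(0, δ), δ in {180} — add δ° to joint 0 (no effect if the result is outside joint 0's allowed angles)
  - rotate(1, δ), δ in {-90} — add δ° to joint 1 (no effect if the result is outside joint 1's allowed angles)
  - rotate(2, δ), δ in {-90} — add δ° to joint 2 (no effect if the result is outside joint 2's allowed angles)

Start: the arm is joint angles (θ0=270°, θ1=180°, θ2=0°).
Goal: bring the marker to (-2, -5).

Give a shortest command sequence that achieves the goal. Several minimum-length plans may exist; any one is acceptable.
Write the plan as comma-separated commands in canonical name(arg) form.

initial: joint angles (θ0=270°, θ1=180°, θ2=0°)
[1] after rotate(1, -90): joint angles (θ0=270°, θ1=90°, θ2=0°)
[2] after rotate(1, -90): joint angles (θ0=270°, θ1=0°, θ2=0°)
[3] after rotate(2, -90): joint angles (θ0=270°, θ1=0°, θ2=270°)
no 2-step plan works, so 3 is optimal.

rotate(1, -90), rotate(1, -90), rotate(2, -90)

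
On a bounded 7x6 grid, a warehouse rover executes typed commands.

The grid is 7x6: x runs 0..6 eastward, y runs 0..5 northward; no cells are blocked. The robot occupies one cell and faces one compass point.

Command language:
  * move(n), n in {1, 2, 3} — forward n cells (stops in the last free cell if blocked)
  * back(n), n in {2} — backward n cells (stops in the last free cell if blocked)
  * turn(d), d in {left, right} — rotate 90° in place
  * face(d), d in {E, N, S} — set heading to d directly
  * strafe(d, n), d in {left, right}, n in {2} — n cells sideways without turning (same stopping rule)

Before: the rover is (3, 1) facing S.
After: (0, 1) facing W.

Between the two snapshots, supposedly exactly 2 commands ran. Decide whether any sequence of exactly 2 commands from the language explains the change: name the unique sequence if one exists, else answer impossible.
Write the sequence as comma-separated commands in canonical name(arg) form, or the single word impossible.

turn(right), move(3)

key: position moved to (0,1) AND the heading swung to W — translation plus rotation needed
initial: (3, 1) facing S
1. turn(right) → (3, 1) facing W
2. move(3) → (0, 1) facing W
no other 2-command option fits: unique.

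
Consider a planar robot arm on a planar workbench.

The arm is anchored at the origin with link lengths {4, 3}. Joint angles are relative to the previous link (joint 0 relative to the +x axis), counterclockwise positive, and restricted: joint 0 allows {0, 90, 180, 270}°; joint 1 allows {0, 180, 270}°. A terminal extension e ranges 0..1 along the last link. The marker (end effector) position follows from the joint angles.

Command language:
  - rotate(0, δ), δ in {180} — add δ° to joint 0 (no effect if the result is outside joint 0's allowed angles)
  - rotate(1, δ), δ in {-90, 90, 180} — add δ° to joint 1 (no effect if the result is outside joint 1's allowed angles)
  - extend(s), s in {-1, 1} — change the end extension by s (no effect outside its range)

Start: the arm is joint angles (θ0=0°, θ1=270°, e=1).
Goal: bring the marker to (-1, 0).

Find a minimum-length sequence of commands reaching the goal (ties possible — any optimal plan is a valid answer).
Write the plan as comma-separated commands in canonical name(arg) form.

rotate(0, 180), rotate(1, -90), extend(-1)

t0: joint angles (θ0=0°, θ1=270°, e=1)
[1] after rotate(0, 180): joint angles (θ0=180°, θ1=270°, e=1)
[2] after rotate(1, -90): joint angles (θ0=180°, θ1=180°, e=1)
[3] after extend(-1): joint angles (θ0=180°, θ1=180°, e=0)
nothing shorter than 3 reaches the goal.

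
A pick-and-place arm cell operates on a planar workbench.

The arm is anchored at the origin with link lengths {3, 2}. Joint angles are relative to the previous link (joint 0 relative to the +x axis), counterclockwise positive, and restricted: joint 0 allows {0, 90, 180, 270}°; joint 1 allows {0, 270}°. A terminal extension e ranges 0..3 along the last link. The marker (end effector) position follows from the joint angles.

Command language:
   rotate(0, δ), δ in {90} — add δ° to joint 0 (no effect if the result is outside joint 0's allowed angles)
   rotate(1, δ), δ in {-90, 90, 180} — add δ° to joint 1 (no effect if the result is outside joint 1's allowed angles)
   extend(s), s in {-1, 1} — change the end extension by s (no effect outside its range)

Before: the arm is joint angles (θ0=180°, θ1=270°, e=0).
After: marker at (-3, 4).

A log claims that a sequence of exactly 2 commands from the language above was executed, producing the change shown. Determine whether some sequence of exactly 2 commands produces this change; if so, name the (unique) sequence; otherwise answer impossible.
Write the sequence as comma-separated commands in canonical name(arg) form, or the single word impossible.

extend(1), extend(1)

begin: joint angles (θ0=180°, θ1=270°, e=0)
1. extend(1) → joint angles (θ0=180°, θ1=270°, e=1)
2. extend(1) → joint angles (θ0=180°, θ1=270°, e=2)
no rival 2-sequence matches.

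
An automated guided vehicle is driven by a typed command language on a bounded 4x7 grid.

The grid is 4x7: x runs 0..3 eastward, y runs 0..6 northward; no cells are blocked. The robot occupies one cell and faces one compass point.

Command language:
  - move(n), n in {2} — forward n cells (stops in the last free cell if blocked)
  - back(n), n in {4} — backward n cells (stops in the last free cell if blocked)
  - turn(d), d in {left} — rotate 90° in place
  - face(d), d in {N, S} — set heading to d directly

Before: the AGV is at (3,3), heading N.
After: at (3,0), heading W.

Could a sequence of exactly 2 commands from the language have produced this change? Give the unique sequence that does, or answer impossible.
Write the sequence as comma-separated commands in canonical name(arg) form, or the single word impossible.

back(4), turn(left)

key: running turn(left) before back(4) would end elsewhere — order is forced
initial: at (3,3), heading N
1. back(4) → at (3,0), heading N
2. turn(left) → at (3,0), heading W
uniquely the one of 25 2-step routes that fits.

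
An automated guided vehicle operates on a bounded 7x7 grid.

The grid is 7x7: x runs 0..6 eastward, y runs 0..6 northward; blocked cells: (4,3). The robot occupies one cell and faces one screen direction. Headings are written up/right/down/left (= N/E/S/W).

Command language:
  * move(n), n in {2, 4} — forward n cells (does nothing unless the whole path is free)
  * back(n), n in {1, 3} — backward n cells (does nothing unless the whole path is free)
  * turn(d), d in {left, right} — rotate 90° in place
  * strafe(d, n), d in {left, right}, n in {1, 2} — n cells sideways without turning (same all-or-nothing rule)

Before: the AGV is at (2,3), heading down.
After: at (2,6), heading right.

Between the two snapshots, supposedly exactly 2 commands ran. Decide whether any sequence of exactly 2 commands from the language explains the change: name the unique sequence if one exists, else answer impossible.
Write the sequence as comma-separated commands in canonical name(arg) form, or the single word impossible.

key: position moved to (2,6) AND the heading swung to E — translation plus rotation needed
initial: at (2,3), heading down
t=1 back(3) ⇒ at (2,6), heading down
t=2 turn(left) ⇒ at (2,6), heading right
no other 2-command option fits: unique.

back(3), turn(left)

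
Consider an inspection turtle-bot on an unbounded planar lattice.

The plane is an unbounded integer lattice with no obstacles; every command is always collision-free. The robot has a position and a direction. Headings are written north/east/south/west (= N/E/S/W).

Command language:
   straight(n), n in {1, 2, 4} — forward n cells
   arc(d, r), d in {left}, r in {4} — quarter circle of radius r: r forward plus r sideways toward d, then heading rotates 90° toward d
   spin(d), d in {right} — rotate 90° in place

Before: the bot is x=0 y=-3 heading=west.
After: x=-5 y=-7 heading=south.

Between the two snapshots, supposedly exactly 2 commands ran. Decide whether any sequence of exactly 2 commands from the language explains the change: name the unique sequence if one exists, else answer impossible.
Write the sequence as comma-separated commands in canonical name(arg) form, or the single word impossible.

key: position moved to (-5,-7) AND the heading swung to S — translation plus rotation needed
initial: x=0 y=-3 heading=west
1. straight(1) → x=-1 y=-3 heading=west
2. arc(left, 4) → x=-5 y=-7 heading=south
no rival 2-sequence matches.

straight(1), arc(left, 4)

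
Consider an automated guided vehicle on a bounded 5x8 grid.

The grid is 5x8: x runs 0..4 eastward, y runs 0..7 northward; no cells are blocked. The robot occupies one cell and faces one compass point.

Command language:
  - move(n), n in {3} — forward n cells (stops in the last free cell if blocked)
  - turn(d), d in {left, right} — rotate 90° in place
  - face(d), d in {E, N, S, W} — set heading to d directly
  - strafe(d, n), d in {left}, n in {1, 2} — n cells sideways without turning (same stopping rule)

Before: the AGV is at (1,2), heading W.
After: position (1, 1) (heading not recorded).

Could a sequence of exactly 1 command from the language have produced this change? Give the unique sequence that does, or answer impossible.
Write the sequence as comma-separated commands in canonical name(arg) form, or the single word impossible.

strafe(left, 1)

begin: at (1,2), heading W
t=1 strafe(left, 1) ⇒ at (1,1), heading W
uniquely the one of 9 1-step routes that fits.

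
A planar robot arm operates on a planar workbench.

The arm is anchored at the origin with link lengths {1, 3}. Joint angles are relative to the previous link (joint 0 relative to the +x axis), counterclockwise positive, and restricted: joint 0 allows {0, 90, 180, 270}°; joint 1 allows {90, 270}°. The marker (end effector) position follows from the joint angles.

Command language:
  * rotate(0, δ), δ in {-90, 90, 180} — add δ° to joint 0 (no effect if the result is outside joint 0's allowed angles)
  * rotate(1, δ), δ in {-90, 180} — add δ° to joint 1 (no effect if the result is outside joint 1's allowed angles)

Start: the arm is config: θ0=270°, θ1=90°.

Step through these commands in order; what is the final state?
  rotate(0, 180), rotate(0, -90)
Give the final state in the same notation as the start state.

config: θ0=0°, θ1=90°

from: config: θ0=270°, θ1=90°
1. rotate(0, 180) → config: θ0=90°, θ1=90°
2. rotate(0, -90) → config: θ0=0°, θ1=90°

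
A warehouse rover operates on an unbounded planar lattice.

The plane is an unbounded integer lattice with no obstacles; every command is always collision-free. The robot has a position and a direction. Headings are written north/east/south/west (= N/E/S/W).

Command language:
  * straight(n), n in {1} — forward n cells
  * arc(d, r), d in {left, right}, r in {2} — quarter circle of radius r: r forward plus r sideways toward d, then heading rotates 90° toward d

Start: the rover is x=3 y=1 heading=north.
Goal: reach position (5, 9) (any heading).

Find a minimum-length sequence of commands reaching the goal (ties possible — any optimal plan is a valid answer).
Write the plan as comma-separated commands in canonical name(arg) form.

straight(1), straight(1), arc(right, 2), arc(left, 2), arc(left, 2)

start: x=3 y=1 heading=north
1. straight(1) → x=3 y=2 heading=north
2. straight(1) → x=3 y=3 heading=north
3. arc(right, 2) → x=5 y=5 heading=east
4. arc(left, 2) → x=7 y=7 heading=north
5. arc(left, 2) → x=5 y=9 heading=west
minimal: 5 command(s), checked below 5.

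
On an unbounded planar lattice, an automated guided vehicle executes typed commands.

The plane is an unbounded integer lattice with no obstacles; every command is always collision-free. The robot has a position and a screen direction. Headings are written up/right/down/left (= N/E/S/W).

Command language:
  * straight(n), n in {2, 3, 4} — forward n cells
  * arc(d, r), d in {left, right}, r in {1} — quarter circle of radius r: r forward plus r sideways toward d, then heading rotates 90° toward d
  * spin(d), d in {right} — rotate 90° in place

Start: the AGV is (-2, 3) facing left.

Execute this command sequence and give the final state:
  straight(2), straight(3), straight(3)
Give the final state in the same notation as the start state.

(-10, 3) facing left

initial: (-2, 3) facing left
t=1 straight(2) ⇒ (-4, 3) facing left
t=2 straight(3) ⇒ (-7, 3) facing left
t=3 straight(3) ⇒ (-10, 3) facing left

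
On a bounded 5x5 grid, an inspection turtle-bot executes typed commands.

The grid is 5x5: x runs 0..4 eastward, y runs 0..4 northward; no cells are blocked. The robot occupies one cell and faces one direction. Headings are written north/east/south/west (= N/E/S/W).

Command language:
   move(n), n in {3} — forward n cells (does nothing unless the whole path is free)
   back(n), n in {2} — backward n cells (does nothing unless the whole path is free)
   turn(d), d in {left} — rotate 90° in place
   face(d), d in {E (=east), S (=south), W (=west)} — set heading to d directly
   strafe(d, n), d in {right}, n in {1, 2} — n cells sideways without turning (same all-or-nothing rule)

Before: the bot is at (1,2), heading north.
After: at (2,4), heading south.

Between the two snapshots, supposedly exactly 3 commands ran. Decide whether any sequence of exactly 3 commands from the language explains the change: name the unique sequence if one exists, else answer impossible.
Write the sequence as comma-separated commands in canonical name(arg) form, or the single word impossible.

key: running back(2) before strafe(right, 1) would end elsewhere — order is forced
from: at (1,2), heading north
t=1 strafe(right, 1) ⇒ at (2,2), heading north
t=2 face(S) ⇒ at (2,2), heading south
t=3 back(2) ⇒ at (2,4), heading south
no other 3-command option fits: unique.

strafe(right, 1), face(S), back(2)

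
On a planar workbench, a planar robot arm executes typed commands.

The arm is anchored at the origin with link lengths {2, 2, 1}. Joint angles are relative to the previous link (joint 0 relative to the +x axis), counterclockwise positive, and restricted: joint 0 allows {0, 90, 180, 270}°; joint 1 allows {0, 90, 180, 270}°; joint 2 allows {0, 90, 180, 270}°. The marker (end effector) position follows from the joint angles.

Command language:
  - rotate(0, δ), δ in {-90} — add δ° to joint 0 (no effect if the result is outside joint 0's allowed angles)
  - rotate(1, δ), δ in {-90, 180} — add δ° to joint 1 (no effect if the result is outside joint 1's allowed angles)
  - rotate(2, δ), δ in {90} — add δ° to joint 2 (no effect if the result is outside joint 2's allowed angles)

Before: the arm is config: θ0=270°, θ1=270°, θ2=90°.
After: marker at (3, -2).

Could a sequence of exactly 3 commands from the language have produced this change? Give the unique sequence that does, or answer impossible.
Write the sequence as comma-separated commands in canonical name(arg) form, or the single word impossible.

rotate(0, -90), rotate(0, -90), rotate(0, -90)

from: config: θ0=270°, θ1=270°, θ2=90°
[1] after rotate(0, -90): config: θ0=180°, θ1=270°, θ2=90°
[2] after rotate(0, -90): config: θ0=90°, θ1=270°, θ2=90°
[3] after rotate(0, -90): config: θ0=0°, θ1=270°, θ2=90°
no rival 3-sequence matches.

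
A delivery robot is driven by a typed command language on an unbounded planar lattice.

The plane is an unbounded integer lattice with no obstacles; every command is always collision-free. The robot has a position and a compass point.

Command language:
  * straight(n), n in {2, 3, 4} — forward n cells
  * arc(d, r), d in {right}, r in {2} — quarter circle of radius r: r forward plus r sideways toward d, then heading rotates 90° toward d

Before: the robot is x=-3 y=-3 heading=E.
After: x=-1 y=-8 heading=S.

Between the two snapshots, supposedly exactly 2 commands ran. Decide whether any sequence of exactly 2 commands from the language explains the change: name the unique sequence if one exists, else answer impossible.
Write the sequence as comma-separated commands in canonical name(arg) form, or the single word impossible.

arc(right, 2), straight(3)

key: running straight(3) before arc(right, 2) would end elsewhere — order is forced
begin: x=-3 y=-3 heading=E
[1] after arc(right, 2): x=-1 y=-5 heading=S
[2] after straight(3): x=-1 y=-8 heading=S
uniquely the one of 16 2-step routes that fits.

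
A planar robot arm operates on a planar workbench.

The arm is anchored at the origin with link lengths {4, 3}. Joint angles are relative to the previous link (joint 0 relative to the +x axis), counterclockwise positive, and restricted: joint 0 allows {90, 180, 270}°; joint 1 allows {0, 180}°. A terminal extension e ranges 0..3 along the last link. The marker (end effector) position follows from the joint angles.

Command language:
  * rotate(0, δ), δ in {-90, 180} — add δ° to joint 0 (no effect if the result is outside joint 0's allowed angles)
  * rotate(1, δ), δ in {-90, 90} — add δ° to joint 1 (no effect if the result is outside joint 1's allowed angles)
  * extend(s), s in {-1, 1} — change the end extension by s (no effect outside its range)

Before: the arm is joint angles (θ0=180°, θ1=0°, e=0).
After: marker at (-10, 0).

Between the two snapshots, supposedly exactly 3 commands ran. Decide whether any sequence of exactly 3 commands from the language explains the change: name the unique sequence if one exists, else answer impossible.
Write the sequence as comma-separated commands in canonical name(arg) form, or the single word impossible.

initial: joint angles (θ0=180°, θ1=0°, e=0)
step 1 (extend(1)): joint angles (θ0=180°, θ1=0°, e=1)
step 2 (extend(1)): joint angles (θ0=180°, θ1=0°, e=2)
step 3 (extend(1)): joint angles (θ0=180°, θ1=0°, e=3)
no rival 3-sequence matches.

extend(1), extend(1), extend(1)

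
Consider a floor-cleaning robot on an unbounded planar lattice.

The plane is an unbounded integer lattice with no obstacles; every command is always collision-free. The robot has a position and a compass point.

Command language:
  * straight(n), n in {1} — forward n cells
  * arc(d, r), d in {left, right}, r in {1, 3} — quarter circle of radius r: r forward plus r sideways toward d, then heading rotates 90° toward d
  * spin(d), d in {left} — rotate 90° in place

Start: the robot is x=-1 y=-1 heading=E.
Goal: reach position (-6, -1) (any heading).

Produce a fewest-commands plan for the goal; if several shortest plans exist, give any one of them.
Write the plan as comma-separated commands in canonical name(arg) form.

arc(right, 1), arc(right, 3), arc(right, 3), straight(1)

from: x=-1 y=-1 heading=E
1. arc(right, 1) → x=0 y=-2 heading=S
2. arc(right, 3) → x=-3 y=-5 heading=W
3. arc(right, 3) → x=-6 y=-2 heading=N
4. straight(1) → x=-6 y=-1 heading=N
minimal: 4 command(s), checked below 4.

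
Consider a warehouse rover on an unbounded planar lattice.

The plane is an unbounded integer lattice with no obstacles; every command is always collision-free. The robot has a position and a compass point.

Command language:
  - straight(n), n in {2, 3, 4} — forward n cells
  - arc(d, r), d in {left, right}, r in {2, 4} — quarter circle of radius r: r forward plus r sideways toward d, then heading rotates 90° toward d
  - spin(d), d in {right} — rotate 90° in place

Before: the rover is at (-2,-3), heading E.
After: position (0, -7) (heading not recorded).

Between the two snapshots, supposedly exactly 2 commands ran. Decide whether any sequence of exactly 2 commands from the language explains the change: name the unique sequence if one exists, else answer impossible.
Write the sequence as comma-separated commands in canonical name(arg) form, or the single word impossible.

key: order matters: swapping arc(right, 2) and straight(2) lands elsewhere
t0: at (-2,-3), heading E
[1] after arc(right, 2): at (0,-5), heading S
[2] after straight(2): at (0,-7), heading S
uniquely the one of 64 2-step routes that fits.

arc(right, 2), straight(2)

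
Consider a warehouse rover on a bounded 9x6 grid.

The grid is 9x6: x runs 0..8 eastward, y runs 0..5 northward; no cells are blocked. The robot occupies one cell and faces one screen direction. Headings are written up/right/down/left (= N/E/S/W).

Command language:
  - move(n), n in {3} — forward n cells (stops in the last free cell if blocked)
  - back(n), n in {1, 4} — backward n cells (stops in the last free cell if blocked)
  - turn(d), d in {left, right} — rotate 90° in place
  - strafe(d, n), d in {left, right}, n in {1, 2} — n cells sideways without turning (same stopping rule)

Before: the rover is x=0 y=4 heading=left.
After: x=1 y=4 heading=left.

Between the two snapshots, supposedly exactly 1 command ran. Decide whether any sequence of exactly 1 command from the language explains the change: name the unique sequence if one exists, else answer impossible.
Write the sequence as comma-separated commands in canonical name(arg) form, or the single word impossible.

back(1)

key: still facing W — the one step turns nothing
begin: x=0 y=4 heading=left
step 1 (back(1)): x=1 y=4 heading=left
no other 1-command option fits: unique.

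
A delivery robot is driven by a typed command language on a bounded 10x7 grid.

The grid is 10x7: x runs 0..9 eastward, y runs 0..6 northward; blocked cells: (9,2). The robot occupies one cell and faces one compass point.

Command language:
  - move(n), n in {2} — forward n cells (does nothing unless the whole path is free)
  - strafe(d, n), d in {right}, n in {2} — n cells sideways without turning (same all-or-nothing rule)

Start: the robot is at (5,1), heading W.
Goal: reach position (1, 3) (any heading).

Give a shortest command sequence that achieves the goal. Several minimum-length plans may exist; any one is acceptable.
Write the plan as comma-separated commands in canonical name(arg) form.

move(2), move(2), strafe(right, 2)

initial: at (5,1), heading W
t=1 move(2) ⇒ at (3,1), heading W
t=2 move(2) ⇒ at (1,1), heading W
t=3 strafe(right, 2) ⇒ at (1,3), heading W
minimal: 3 command(s), checked below 3.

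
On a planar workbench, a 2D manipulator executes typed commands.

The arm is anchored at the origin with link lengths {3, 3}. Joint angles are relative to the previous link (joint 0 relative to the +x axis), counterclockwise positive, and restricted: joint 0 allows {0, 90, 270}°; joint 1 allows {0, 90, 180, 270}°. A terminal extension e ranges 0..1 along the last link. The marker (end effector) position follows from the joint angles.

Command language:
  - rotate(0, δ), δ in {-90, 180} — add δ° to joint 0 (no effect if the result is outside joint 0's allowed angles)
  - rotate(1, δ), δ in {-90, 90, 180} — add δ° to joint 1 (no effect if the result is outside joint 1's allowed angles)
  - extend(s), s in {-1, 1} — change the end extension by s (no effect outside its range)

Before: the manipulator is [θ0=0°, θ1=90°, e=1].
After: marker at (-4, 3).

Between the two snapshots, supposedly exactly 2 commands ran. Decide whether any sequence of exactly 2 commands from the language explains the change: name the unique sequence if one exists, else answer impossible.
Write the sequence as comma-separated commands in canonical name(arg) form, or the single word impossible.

key: running rotate(0, 180) before rotate(0, -90) would end elsewhere — order is forced
initial: [θ0=0°, θ1=90°, e=1]
[1] after rotate(0, -90): [θ0=270°, θ1=90°, e=1]
[2] after rotate(0, 180): [θ0=90°, θ1=90°, e=1]
no rival 2-sequence matches.

rotate(0, -90), rotate(0, 180)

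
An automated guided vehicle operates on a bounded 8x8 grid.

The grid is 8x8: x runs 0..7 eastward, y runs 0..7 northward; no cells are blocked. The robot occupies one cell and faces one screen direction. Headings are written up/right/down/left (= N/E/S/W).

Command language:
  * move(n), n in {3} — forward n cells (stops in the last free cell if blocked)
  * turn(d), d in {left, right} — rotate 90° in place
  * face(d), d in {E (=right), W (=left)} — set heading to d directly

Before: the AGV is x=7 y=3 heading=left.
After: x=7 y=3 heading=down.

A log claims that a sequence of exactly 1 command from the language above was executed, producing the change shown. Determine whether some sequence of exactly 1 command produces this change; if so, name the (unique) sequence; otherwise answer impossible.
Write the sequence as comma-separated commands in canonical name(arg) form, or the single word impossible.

turn(left)

key: (7,3) unchanged — the single command moves nothing
t0: x=7 y=3 heading=left
t=1 turn(left) ⇒ x=7 y=3 heading=down
no rival 1-sequence matches.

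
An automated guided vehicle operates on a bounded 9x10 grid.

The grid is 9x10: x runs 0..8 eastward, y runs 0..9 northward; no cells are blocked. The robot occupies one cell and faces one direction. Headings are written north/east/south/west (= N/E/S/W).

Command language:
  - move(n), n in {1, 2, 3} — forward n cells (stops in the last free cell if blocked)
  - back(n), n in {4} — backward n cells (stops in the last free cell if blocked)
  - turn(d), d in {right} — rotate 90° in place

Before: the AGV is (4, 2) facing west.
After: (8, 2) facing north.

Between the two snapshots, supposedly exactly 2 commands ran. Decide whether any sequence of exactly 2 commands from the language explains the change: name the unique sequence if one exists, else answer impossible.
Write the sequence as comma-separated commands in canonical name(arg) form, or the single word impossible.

back(4), turn(right)

key: position moved to (8,2) AND the heading swung to N — translation plus rotation needed
from: (4, 2) facing west
[1] after back(4): (8, 2) facing west
[2] after turn(right): (8, 2) facing north
uniquely the one of 25 2-step routes that fits.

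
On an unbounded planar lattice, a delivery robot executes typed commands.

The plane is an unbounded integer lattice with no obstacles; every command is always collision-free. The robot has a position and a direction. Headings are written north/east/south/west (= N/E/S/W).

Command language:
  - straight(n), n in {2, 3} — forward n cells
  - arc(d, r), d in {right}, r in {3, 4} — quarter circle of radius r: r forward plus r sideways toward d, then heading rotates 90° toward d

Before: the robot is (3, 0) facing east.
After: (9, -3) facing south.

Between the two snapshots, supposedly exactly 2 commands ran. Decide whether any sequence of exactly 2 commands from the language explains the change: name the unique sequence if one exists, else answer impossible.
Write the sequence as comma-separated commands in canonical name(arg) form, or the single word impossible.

key: running arc(right, 3) before straight(3) would end elsewhere — order is forced
initial: (3, 0) facing east
1. straight(3) → (6, 0) facing east
2. arc(right, 3) → (9, -3) facing south
all 16 alternatives checked — unique.

straight(3), arc(right, 3)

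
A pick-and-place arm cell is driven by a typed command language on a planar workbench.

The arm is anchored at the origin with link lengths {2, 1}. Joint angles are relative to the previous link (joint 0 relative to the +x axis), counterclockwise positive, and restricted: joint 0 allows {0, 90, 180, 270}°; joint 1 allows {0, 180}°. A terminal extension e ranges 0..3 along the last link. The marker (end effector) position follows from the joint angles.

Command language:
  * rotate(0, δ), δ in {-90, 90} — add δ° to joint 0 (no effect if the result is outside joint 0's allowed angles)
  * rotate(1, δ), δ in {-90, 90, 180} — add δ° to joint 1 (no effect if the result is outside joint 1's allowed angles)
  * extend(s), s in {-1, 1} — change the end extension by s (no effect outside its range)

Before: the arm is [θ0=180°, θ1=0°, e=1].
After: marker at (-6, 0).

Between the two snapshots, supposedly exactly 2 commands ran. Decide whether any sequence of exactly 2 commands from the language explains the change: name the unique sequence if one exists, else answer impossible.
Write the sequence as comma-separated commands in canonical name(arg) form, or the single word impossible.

begin: [θ0=180°, θ1=0°, e=1]
step 1 (extend(1)): [θ0=180°, θ1=0°, e=2]
step 2 (extend(1)): [θ0=180°, θ1=0°, e=3]
no other 2-command option fits: unique.

extend(1), extend(1)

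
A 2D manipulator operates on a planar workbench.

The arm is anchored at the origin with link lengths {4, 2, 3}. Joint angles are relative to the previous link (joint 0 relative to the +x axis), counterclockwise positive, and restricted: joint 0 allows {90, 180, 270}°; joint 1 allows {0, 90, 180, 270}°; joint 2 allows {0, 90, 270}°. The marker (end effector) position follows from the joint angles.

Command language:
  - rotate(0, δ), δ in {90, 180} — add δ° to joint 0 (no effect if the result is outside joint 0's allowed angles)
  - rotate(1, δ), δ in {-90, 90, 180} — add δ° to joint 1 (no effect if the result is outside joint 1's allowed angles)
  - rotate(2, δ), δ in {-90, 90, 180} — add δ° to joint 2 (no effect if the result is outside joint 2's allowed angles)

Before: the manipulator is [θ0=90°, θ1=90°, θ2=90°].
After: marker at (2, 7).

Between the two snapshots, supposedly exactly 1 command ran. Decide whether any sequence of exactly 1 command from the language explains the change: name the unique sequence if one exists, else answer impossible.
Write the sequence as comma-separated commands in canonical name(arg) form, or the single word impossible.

start: [θ0=90°, θ1=90°, θ2=90°]
step 1 (rotate(1, 180)): [θ0=90°, θ1=270°, θ2=90°]
no rival 1-sequence matches.

rotate(1, 180)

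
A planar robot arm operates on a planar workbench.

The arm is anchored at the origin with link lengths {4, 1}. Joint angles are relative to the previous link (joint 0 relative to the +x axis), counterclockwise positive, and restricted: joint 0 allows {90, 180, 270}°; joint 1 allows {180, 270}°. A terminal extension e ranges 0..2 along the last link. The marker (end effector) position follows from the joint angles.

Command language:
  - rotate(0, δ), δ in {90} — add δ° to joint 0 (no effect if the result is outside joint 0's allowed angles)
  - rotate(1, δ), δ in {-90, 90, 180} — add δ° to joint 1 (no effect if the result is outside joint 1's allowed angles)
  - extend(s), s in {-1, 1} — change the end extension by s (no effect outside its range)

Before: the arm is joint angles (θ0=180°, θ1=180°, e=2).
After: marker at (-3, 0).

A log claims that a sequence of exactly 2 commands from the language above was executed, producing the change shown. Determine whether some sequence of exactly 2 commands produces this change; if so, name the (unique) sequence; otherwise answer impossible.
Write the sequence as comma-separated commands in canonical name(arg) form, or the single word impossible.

t0: joint angles (θ0=180°, θ1=180°, e=2)
1. extend(-1) → joint angles (θ0=180°, θ1=180°, e=1)
2. extend(-1) → joint angles (θ0=180°, θ1=180°, e=0)
no other 2-command option fits: unique.

extend(-1), extend(-1)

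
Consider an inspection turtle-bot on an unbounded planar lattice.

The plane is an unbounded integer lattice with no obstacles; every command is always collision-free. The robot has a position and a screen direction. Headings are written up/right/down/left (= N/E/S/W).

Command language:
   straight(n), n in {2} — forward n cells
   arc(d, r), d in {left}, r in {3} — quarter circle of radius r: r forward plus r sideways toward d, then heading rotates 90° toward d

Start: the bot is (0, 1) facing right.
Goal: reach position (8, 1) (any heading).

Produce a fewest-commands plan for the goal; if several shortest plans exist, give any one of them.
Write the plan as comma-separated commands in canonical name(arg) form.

from: (0, 1) facing right
t=1 straight(2) ⇒ (2, 1) facing right
t=2 straight(2) ⇒ (4, 1) facing right
t=3 straight(2) ⇒ (6, 1) facing right
t=4 straight(2) ⇒ (8, 1) facing right
nothing shorter than 4 reaches the goal.

straight(2), straight(2), straight(2), straight(2)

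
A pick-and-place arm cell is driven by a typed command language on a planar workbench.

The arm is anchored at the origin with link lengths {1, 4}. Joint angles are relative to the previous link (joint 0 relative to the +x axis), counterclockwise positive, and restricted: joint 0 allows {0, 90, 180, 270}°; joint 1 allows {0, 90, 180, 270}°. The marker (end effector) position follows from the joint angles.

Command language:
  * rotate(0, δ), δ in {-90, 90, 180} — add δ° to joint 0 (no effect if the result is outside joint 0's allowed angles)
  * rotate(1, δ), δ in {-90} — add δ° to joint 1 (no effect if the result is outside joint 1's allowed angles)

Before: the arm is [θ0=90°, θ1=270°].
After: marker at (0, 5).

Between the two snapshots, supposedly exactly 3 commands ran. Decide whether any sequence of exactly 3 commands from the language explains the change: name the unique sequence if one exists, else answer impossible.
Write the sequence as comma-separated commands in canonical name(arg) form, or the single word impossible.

rotate(1, -90), rotate(1, -90), rotate(1, -90)

initial: [θ0=90°, θ1=270°]
[1] after rotate(1, -90): [θ0=90°, θ1=180°]
[2] after rotate(1, -90): [θ0=90°, θ1=90°]
[3] after rotate(1, -90): [θ0=90°, θ1=0°]
no rival 3-sequence matches.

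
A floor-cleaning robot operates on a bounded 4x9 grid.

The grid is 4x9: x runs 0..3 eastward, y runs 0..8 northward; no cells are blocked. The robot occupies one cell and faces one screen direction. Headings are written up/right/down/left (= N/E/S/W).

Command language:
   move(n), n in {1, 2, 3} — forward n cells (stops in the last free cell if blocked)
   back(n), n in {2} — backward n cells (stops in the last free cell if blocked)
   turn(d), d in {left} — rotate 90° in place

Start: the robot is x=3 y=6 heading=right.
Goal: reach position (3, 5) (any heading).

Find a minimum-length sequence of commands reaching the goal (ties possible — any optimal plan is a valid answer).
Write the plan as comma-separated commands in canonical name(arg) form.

turn(left), move(1), back(2)

from: x=3 y=6 heading=right
1. turn(left) → x=3 y=6 heading=up
2. move(1) → x=3 y=7 heading=up
3. back(2) → x=3 y=5 heading=up
minimal: 3 command(s), checked below 3.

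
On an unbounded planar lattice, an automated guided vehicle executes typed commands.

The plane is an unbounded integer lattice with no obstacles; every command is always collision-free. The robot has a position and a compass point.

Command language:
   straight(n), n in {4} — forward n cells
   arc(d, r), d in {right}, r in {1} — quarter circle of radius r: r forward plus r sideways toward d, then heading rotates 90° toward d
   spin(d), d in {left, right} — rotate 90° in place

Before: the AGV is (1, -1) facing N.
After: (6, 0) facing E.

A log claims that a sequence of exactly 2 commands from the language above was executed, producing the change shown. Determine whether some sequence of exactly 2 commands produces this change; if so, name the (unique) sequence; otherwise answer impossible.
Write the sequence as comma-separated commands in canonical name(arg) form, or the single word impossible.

key: order matters: swapping arc(right, 1) and straight(4) lands elsewhere
start: (1, -1) facing N
step 1 (arc(right, 1)): (2, 0) facing E
step 2 (straight(4)): (6, 0) facing E
no rival 2-sequence matches.

arc(right, 1), straight(4)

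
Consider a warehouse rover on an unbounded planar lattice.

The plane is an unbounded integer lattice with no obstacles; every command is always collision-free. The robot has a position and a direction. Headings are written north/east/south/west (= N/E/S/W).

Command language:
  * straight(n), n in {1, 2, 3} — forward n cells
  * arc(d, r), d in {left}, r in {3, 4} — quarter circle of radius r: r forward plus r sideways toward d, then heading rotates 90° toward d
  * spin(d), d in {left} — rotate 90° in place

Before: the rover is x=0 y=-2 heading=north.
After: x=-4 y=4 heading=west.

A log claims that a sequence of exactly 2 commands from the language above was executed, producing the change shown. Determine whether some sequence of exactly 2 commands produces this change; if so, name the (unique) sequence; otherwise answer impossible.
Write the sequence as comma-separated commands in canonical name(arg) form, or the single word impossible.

key: running arc(left, 4) before straight(2) would end elsewhere — order is forced
from: x=0 y=-2 heading=north
[1] after straight(2): x=0 y=0 heading=north
[2] after arc(left, 4): x=-4 y=4 heading=west
all 36 alternatives checked — unique.

straight(2), arc(left, 4)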